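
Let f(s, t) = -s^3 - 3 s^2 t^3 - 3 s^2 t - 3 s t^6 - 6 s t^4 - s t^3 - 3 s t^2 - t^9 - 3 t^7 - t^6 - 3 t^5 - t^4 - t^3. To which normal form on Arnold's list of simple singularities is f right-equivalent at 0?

E_7

The Hessian of f at 0 has rank 0. Corank 2; j^3 = -(s + t)^3 is a perfect cube, so E-series; the 4-jet and mu = 7 give E_7.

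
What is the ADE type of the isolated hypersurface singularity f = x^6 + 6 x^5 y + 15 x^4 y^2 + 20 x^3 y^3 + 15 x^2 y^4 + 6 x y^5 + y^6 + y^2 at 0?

A_5

The Hessian of f at 0 has rank 1. Corank 1: A-series; mu = 5 gives A_5.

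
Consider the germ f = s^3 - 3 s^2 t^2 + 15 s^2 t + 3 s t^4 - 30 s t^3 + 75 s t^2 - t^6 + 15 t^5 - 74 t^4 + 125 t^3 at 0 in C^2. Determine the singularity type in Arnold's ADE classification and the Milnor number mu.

Type E_{6}, Milnor number mu = 6.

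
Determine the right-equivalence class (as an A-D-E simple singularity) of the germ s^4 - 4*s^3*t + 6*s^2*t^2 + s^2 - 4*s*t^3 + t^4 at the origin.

The Hessian of f at 0 has rank 1. Corank 1: A-series; mu = 3 gives A_3.

A_3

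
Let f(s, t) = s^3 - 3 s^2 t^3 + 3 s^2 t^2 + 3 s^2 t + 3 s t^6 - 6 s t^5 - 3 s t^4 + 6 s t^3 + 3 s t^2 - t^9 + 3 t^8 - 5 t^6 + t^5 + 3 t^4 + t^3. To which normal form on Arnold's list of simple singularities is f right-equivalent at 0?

E8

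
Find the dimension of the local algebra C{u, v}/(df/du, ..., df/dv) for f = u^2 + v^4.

3

The Hessian of f at 0 has rank 1. Corank 1: A-series; mu = 3 gives A_3.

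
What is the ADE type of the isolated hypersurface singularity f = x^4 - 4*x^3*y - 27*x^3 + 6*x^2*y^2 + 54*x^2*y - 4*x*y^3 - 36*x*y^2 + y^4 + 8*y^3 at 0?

The Hessian of f at 0 has rank 0. Corank 2; j^3 = -(3*x - 2*y)^3 is a perfect cube, so E-series; the 4-jet and mu = 6 give E_6.

E_{6}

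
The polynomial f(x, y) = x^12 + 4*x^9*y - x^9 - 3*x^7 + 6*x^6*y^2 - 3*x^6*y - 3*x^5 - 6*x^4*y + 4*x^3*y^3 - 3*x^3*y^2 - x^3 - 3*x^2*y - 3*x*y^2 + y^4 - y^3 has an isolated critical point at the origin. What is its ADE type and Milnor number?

The Hessian of f at 0 has rank 0. Corank 2; j^3 = -(x + y)^3 is a perfect cube, so E-series; the 4-jet and mu = 6 give E_6.

Type E_{6}, Milnor number mu = 6.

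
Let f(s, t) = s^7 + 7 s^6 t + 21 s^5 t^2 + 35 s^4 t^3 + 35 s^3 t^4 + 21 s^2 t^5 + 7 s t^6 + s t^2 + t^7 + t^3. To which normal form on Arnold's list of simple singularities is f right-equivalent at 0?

The Hessian of f at 0 has rank 0. Corank 2; j^3 = t^2*(s + t) has shape L^2 M (L != M), so D-series; mu = 8 gives D_8.

D_8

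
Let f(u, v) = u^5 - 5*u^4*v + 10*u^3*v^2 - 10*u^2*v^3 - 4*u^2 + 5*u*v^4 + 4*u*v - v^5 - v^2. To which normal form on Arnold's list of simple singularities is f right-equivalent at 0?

The Hessian of f at 0 has rank 1. Corank 1: A-series; mu = 4 gives A_4.

A4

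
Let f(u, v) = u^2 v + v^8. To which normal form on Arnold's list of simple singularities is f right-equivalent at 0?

D_{9}

The Hessian of f at 0 is [[0, 0], [0, 0]] with rank 0, so corank 2. A Groebner basis of the Jacobian ideal J(f) in C{u,v} is {u^2/8 + v^7, u^3, u*v}; counting standard monomials gives mu = 9. Corank 2; j^3 = u^2*v has shape L^2 M (L != M), so D-series; mu = 9 gives D_9.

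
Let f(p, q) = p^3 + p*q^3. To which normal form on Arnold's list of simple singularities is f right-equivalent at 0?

The Hessian of f at 0 has rank 0. Corank 2; j^3 = p^3 is a perfect cube, so E-series; the 4-jet and mu = 7 give E_7.

E7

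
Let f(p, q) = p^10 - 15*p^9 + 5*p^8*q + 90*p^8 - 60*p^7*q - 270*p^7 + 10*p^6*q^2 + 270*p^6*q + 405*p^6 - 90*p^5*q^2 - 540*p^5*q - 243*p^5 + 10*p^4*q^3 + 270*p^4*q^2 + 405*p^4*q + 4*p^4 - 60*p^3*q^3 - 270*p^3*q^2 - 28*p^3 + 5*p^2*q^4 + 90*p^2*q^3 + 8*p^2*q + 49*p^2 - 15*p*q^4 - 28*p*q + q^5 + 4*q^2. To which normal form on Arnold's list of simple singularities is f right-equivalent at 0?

The Hessian of f at 0 is [[98, -28], [-28, 8]] with rank 1, so corank 1. A Groebner basis of the Jacobian ideal J(f) in C{p,q} is {-16807*p/64 + q^3 + 49*q^2/8 + 2401*q/32, p^2 - 7*p/2 + q, p*q - 49*p/8 - q^2/7 + 7*q/4}; counting standard monomials gives mu = 4. Corank 1: A-series; mu = 4 gives A_4.

A_{4}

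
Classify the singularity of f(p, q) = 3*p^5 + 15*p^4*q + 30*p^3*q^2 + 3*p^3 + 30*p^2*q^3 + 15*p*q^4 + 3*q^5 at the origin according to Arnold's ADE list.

E_8

The Hessian of f at 0 has rank 0. Corank 2; j^3 = 3*p^3 is a perfect cube, so E-series; the 5-jet and mu = 8 give E_8.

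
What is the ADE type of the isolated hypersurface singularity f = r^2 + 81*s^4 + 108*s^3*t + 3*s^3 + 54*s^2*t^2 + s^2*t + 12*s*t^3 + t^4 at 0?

D5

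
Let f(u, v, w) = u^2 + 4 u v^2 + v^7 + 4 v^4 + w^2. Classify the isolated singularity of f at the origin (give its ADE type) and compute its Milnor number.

Type A_{6}, Milnor number mu = 6.

The Hessian of f at 0 is [[2, 0, 0], [0, 0, 0], [0, 0, 2]] with rank 2, so corank 1. A Groebner basis of the Jacobian ideal J(f) in C{u,v,w} is {u^3, u/2 + v^2, w}; counting standard monomials gives mu = 6. Corank 1: A-series; mu = 6 gives A_6.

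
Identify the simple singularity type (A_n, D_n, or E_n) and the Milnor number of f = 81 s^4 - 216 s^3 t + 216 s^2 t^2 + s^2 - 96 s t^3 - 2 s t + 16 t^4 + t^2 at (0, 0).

The Hessian of f at 0 has rank 1. Corank 1: A-series; mu = 3 gives A_3.

Type A_3, Milnor number mu = 3.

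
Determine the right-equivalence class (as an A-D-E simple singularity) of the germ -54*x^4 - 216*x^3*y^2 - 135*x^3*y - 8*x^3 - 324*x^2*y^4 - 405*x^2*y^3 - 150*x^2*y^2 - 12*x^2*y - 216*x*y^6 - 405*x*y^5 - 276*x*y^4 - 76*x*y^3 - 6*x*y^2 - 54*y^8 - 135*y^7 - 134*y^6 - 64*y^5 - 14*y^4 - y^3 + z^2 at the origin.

The Hessian of f at 0 is [[0, 0, 0], [0, 0, 0], [0, 0, 2]] with rank 1, so corank 2. A Groebner basis of the Jacobian ideal J(f) in C{x,y,z} is {-256*x^2/189 - 256*x*y/189 + y^4 - 8*y^3/567 - 64*y^2/189, x^3 + 164*x^2/189 + 164*x*y/189 + 76*y^3/567 + 41*y^2/189, x^2*y - 664*x^2/567 - 664*x*y/567 - 446*y^3/1701 - 166*y^2/567, 32*x^2/27 + x*y^2 + 32*x*y/27 + 83*y^3/162 + 8*y^2/27, z}; counting standard monomials gives mu = 7. Corank 2; j^3 = -(2*x + y)^3 is a perfect cube, so E-series; the 4-jet and mu = 7 give E_7.

E7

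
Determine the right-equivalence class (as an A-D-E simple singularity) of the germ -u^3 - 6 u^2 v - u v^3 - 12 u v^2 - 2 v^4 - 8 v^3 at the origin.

E_{7}

The Hessian of f at 0 has rank 0. Corank 2; j^3 = -(u + 2*v)^3 is a perfect cube, so E-series; the 4-jet and mu = 7 give E_7.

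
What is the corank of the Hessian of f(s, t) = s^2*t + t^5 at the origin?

2

The Hessian at 0 is [[0, 0], [0, 0]] of rank 0; hence corank 2.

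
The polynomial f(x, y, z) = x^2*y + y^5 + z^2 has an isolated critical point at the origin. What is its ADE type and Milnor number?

Type D6, Milnor number mu = 6.

The Hessian of f at 0 has rank 1. Corank 2; j^3 = x^2*y has shape L^2 M (L != M), so D-series; mu = 6 gives D_6.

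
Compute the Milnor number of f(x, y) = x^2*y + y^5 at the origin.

The Hessian of f at 0 has rank 0. Corank 2; j^3 = x^2*y has shape L^2 M (L != M), so D-series; mu = 6 gives D_6.

6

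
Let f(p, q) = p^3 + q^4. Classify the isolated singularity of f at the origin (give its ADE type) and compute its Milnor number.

Type E_{6}, Milnor number mu = 6.

The Hessian of f at 0 is [[0, 0], [0, 0]] with rank 0, so corank 2. A Groebner basis of the Jacobian ideal J(f) in C{p,q} is {q^3, p^2}; counting standard monomials gives mu = 6. Corank 2; j^3 = p^3 is a perfect cube, so E-series; the 4-jet and mu = 6 give E_6.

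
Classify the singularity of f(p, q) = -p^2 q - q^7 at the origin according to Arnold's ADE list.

D8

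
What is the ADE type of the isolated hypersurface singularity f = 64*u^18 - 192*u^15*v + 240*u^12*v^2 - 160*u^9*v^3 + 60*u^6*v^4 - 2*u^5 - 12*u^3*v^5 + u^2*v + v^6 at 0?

The Hessian of f at 0 has rank 0. Corank 2; j^3 = u^2*v has shape L^2 M (L != M), so D-series; mu = 7 gives D_7.

D_{7}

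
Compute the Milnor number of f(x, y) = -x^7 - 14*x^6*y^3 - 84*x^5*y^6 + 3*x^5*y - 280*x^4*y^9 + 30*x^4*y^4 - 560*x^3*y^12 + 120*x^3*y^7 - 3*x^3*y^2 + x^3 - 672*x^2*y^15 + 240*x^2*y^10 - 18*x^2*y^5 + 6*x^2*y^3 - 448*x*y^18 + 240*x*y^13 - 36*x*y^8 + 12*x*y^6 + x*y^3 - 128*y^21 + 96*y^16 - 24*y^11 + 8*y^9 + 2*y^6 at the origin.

The Hessian of f at 0 has rank 0. Corank 2; j^3 = x^3 is a perfect cube, so E-series; the 4-jet and mu = 7 give E_7.

7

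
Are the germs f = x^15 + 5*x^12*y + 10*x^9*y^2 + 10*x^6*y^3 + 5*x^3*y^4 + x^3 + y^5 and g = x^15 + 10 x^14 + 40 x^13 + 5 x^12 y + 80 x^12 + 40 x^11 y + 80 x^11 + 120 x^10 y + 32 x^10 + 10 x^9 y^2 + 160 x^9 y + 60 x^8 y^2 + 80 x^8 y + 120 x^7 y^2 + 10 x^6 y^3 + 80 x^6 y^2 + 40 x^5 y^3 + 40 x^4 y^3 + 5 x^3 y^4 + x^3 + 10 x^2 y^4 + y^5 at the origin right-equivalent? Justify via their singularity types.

Yes.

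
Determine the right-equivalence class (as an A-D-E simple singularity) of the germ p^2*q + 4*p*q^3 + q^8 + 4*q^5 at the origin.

D9

The Hessian of f at 0 has rank 0. Corank 2; j^3 = p^2*q has shape L^2 M (L != M), so D-series; mu = 9 gives D_9.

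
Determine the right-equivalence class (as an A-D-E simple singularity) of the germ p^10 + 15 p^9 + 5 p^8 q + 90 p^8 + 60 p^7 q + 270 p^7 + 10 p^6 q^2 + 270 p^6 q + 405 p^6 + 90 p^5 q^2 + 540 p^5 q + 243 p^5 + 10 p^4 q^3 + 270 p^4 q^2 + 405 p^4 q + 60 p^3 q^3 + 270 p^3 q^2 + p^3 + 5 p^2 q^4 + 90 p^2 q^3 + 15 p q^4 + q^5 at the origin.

E8

The Hessian of f at 0 has rank 0. Corank 2; j^3 = p^3 is a perfect cube, so E-series; the 5-jet and mu = 8 give E_8.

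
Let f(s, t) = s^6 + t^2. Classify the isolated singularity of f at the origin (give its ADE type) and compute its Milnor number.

Type A_{5}, Milnor number mu = 5.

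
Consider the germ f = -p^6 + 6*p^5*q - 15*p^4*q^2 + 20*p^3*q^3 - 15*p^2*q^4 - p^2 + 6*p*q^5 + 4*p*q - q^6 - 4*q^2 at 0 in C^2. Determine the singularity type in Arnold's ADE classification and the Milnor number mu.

The Hessian of f at 0 is [[-2, 4], [4, -8]] with rank 1, so corank 1. A Groebner basis of the Jacobian ideal J(f) in C{p,q} is {q^5, p - 2*q}; counting standard monomials gives mu = 5. Corank 1: A-series; mu = 5 gives A_5.

Type A_5, Milnor number mu = 5.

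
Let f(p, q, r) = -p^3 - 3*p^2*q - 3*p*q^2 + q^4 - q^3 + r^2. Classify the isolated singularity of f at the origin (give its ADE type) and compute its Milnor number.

The Hessian of f at 0 has rank 1. Corank 2; j^3 = -(p + q)^3 is a perfect cube, so E-series; the 4-jet and mu = 6 give E_6.

Type E_{6}, Milnor number mu = 6.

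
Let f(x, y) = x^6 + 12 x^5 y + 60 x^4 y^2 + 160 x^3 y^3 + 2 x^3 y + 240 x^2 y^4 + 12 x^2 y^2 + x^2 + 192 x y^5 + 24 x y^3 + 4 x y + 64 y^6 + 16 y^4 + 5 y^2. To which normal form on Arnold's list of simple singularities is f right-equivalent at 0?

A_{1}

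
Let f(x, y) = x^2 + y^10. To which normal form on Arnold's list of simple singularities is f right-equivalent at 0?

A_9

The Hessian of f at 0 has rank 1. Corank 1: A-series; mu = 9 gives A_9.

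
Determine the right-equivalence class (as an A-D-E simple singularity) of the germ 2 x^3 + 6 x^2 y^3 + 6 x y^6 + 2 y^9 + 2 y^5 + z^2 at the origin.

E_8

The Hessian of f at 0 is [[0, 0, 0], [0, 0, 0], [0, 0, 2]] with rank 1, so corank 2. A Groebner basis of the Jacobian ideal J(f) in C{x,y,z} is {x^2/2 + x*y^3, y^4, x^3, x^2*y, z}; counting standard monomials gives mu = 8. Corank 2; j^3 = 2*x^3 is a perfect cube, so E-series; the 5-jet and mu = 8 give E_8.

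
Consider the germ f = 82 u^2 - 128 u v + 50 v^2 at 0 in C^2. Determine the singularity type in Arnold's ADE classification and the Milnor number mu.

Type A_1, Milnor number mu = 1.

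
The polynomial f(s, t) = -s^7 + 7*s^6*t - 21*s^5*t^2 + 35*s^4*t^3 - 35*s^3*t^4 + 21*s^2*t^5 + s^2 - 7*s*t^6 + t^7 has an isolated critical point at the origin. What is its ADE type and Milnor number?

Type A_{6}, Milnor number mu = 6.

The Hessian of f at 0 has rank 1. Corank 1: A-series; mu = 6 gives A_6.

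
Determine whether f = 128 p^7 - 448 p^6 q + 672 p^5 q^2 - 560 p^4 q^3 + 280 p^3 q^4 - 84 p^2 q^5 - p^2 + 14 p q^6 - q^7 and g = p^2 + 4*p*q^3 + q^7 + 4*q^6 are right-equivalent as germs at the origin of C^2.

Yes.

The Hessian of f at 0 is [[-2, 0], [0, 0]] with rank 1, so corank 1. A Groebner basis of the Jacobian ideal J(f) in C{p,q} is {q^6, p}; counting standard monomials gives mu = 6. Corank 1: A-series; mu = 6 gives A_6. The Hessian of g at 0 is [[2, 0], [0, 0]] with rank 1, so corank 1. A Groebner basis of the Jacobian ideal J(g) in C{p,q} is {p/2 + q^3, p^2}; counting standard monomials gives mu = 6. Corank 1: A-series; mu = 6 gives A_6. Both have type A_6, hence right-equivalent.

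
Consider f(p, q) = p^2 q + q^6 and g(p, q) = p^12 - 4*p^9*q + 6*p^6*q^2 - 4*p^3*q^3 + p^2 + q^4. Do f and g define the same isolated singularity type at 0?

No.

The Hessian of f at 0 has rank 0. Corank 2; j^3 = p^2*q has shape L^2 M (L != M), so D-series; mu = 7 gives D_7. The Hessian of g at 0 has rank 1. Corank 1: A-series; mu = 3 gives A_3. f is D_7 but g is A_3, hence not right-equivalent.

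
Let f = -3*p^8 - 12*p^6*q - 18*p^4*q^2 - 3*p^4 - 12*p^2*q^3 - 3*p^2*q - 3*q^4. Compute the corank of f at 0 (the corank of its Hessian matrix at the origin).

Hessian at 0 has rank 0.

2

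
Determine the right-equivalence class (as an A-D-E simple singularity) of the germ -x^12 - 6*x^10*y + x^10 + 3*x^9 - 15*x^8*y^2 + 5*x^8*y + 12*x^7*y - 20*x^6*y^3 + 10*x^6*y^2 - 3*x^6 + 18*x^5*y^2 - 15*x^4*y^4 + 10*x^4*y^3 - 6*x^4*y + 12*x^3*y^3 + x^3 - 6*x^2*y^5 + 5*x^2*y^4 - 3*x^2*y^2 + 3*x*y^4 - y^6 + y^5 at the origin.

E_8

The Hessian of f at 0 is [[0, 0], [0, 0]] with rank 0, so corank 2. A Groebner basis of the Jacobian ideal J(f) in C{x,y} is {y^4, x^3, -x^2/2 + x*y^2}; counting standard monomials gives mu = 8. Corank 2; j^3 = x^3 is a perfect cube, so E-series; the 5-jet and mu = 8 give E_8.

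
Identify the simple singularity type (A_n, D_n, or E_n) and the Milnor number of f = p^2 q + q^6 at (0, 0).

Type D_{7}, Milnor number mu = 7.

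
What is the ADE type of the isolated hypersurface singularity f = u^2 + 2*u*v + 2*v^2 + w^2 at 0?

A_1

The Hessian of f at 0 has rank 3. Corank 0: nondegenerate Morse point, so A_1.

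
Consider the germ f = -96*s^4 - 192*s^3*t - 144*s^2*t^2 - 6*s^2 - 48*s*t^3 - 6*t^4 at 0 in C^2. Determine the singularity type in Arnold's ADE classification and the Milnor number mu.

Type A_3, Milnor number mu = 3.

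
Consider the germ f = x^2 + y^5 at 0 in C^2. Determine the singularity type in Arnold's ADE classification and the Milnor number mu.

Type A_4, Milnor number mu = 4.

The Hessian of f at 0 is [[2, 0], [0, 0]] with rank 1, so corank 1. A Groebner basis of the Jacobian ideal J(f) in C{x,y} is {y^4, x}; counting standard monomials gives mu = 4. Corank 1: A-series; mu = 4 gives A_4.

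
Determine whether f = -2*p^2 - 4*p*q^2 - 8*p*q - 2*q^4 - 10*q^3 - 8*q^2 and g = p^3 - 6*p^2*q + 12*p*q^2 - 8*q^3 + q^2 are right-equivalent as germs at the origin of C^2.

Yes.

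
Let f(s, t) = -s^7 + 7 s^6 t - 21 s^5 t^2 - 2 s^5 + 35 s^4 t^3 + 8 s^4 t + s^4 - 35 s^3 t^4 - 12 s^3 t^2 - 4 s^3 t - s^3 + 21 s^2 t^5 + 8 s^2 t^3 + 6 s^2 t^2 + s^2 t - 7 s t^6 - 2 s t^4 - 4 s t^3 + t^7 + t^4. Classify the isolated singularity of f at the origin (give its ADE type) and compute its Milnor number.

Type D5, Milnor number mu = 5.

The Hessian of f at 0 has rank 0. Corank 2; j^3 = -s^2*(s - t) has shape L^2 M (L != M), so D-series; mu = 5 gives D_5.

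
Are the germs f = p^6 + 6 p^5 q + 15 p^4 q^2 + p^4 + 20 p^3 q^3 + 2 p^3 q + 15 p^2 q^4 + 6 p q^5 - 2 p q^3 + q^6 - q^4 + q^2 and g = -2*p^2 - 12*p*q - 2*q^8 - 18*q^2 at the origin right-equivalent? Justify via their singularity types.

No.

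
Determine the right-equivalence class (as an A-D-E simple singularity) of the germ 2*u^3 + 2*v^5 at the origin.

E_8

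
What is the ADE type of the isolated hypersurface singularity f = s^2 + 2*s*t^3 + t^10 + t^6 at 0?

A_9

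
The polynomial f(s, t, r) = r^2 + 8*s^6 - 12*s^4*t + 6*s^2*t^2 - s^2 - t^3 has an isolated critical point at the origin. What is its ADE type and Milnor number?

Type A_{2}, Milnor number mu = 2.

The Hessian of f at 0 has rank 2. Corank 1: A-series; mu = 2 gives A_2.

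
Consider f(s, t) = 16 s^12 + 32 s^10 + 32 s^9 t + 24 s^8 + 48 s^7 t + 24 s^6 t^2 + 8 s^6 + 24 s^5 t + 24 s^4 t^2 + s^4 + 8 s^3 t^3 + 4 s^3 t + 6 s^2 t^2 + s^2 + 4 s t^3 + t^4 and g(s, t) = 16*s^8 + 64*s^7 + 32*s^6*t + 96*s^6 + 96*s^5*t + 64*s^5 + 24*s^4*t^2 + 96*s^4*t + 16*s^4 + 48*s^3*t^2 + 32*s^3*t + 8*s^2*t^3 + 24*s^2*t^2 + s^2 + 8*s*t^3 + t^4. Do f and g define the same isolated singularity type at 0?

The Hessian of f at 0 has rank 1. Corank 1: A-series; mu = 3 gives A_3. The Hessian of g at 0 has rank 1. Corank 1: A-series; mu = 3 gives A_3. Both have type A_3, hence right-equivalent.

Yes.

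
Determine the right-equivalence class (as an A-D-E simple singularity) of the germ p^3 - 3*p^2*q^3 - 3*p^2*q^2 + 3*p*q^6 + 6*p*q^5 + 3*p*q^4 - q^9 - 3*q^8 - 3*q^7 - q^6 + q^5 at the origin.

E8

The Hessian of f at 0 has rank 0. Corank 2; j^3 = p^3 is a perfect cube, so E-series; the 5-jet and mu = 8 give E_8.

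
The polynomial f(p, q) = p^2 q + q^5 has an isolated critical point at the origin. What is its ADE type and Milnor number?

The Hessian of f at 0 is [[0, 0], [0, 0]] with rank 0, so corank 2. A Groebner basis of the Jacobian ideal J(f) in C{p,q} is {p^2/5 + q^4, p^3, p*q}; counting standard monomials gives mu = 6. Corank 2; j^3 = p^2*q has shape L^2 M (L != M), so D-series; mu = 6 gives D_6.

Type D_{6}, Milnor number mu = 6.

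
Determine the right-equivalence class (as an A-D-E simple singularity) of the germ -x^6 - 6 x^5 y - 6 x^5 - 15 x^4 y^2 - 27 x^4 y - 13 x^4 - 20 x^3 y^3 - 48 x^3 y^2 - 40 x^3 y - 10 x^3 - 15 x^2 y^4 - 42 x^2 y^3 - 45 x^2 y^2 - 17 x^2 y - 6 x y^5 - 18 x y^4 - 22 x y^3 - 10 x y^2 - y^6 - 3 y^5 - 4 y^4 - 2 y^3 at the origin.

The Hessian of f at 0 is [[0, 0], [0, 0]] with rank 0, so corank 2. A Groebner basis of the Jacobian ideal J(f) in C{x,y} is {y^3, x^2 - 2*y^2/11, x*y + 5*y^2/11}; counting standard monomials gives mu = 4. Corank 2; j^3 = -(2*x + y)*(5*x^2 + 6*x*y + 2*y^2) splits into three distinct lines over C (the quadratic factor has nonzero discriminant), so D_4.

D_4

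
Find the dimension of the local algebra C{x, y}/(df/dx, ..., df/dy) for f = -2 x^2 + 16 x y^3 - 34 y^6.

5

The Hessian of f at 0 is [[-4, 0], [0, 0]] with rank 1, so corank 1. A Groebner basis of the Jacobian ideal J(f) in C{x,y} is {x*y^2, -x/4 + y^3, x^2}; counting standard monomials gives mu = 5. Corank 1: A-series; mu = 5 gives A_5.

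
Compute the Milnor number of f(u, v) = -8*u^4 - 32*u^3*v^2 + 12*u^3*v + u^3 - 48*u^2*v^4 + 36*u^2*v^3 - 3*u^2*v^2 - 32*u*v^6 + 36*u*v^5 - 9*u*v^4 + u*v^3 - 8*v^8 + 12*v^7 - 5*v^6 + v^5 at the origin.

The Hessian of f at 0 has rank 0. Corank 2; j^3 = u^3 is a perfect cube, so E-series; the 4-jet and mu = 7 give E_7.

7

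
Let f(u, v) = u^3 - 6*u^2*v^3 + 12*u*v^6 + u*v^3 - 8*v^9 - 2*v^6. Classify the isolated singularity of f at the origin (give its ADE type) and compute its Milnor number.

Type E_7, Milnor number mu = 7.

The Hessian of f at 0 is [[0, 0], [0, 0]] with rank 0, so corank 2. A Groebner basis of the Jacobian ideal J(f) in C{u,v} is {u^3, u*v^2, 3*u^2 + v^3}; counting standard monomials gives mu = 7. Corank 2; j^3 = u^3 is a perfect cube, so E-series; the 4-jet and mu = 7 give E_7.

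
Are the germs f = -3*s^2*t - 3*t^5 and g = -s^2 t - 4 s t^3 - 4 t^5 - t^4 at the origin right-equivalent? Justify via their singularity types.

No.

The Hessian of f at 0 has rank 0. Corank 2; j^3 = -3*s^2*t has shape L^2 M (L != M), so D-series; mu = 6 gives D_6. The Hessian of g at 0 has rank 0. Corank 2; j^3 = -s^2*t has shape L^2 M (L != M), so D-series; mu = 5 gives D_5. f is D_6 but g is D_5, hence not right-equivalent.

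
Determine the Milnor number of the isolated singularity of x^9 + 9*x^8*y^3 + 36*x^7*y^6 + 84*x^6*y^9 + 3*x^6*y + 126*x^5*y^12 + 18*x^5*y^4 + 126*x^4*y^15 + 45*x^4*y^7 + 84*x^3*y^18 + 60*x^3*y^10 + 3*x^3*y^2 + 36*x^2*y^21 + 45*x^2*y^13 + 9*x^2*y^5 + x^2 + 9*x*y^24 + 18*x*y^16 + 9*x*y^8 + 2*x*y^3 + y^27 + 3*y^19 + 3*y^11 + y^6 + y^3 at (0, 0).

2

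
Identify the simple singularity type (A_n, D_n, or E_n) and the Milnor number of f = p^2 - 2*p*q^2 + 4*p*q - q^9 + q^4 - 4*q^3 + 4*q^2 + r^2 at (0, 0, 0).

Type A8, Milnor number mu = 8.

The Hessian of f at 0 is [[2, 4, 0], [4, 8, 0], [0, 0, 2]] with rank 2, so corank 1. A Groebner basis of the Jacobian ideal J(f) in C{p,q,r} is {p^4 + 8*p^3*q + 24*p^3 + 80*p^2*q + 80*p^2 + 192*p*q + 64*p + 128*q, -p + q^2 - 2*q, r}; counting standard monomials gives mu = 8. Corank 1: A-series; mu = 8 gives A_8.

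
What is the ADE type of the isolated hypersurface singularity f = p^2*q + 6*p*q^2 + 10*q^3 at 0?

D_4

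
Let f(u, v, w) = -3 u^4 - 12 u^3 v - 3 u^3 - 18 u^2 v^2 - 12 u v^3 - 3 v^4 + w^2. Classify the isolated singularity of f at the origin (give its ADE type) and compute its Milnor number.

Type E_{6}, Milnor number mu = 6.

The Hessian of f at 0 has rank 1. Corank 2; j^3 = -3*u^3 is a perfect cube, so E-series; the 4-jet and mu = 6 give E_6.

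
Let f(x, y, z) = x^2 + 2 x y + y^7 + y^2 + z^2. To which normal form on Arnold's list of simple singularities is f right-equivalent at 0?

A_{6}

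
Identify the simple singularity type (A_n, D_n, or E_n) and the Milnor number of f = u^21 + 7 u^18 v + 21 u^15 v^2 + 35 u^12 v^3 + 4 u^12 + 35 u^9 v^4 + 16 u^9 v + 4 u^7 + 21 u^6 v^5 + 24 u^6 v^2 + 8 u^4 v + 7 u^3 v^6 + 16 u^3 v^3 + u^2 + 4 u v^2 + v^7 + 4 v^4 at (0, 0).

Type A6, Milnor number mu = 6.

The Hessian of f at 0 has rank 1. Corank 1: A-series; mu = 6 gives A_6.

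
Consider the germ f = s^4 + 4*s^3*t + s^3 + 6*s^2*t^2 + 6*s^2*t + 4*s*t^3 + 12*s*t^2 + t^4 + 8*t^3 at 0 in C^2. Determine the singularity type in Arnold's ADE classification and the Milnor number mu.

Type E6, Milnor number mu = 6.

The Hessian of f at 0 has rank 0. Corank 2; j^3 = (s + 2*t)^3 is a perfect cube, so E-series; the 4-jet and mu = 6 give E_6.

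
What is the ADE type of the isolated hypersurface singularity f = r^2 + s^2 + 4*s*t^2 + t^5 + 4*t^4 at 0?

The Hessian of f at 0 has rank 2. Corank 1: A-series; mu = 4 gives A_4.

A4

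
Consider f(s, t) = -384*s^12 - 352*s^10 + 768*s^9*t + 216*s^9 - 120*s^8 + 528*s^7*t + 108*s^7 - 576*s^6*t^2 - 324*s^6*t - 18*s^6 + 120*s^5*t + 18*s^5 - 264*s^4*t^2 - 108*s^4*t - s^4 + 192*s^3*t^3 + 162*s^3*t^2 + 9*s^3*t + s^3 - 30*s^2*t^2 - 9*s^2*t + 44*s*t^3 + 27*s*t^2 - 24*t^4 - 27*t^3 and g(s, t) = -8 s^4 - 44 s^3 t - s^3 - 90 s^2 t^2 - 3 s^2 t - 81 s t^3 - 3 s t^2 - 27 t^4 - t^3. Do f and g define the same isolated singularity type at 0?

Yes.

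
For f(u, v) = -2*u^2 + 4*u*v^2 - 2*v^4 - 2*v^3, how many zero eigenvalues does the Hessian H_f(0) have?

1

Hessian at 0 has rank 1.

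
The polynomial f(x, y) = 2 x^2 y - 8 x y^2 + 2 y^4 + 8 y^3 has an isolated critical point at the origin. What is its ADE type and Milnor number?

Type D_5, Milnor number mu = 5.

The Hessian of f at 0 has rank 0. Corank 2; j^3 = 2*y*(x - 2*y)^2 has shape L^2 M (L != M), so D-series; mu = 5 gives D_5.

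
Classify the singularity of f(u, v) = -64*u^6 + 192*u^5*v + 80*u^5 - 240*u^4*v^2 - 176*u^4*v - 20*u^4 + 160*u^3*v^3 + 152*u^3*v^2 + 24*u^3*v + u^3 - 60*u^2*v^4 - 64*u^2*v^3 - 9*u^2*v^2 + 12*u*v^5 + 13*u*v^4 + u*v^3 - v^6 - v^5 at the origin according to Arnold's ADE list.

The Hessian of f at 0 is [[0, 0], [0, 0]] with rank 0, so corank 2. A Groebner basis of the Jacobian ideal J(f) in C{u,v} is {-3*u^2/5 + v^4 - v^3/5, u^3, u^2*v + u^2/5 + v^3/15, u^2/5 + u*v^2 + v^3/15}; counting standard monomials gives mu = 7. Corank 2; j^3 = u^3 is a perfect cube, so E-series; the 4-jet and mu = 7 give E_7.

E_{7}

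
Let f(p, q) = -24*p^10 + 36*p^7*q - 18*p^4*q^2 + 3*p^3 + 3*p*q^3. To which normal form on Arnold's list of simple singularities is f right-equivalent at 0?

E7

The Hessian of f at 0 has rank 0. Corank 2; j^3 = 3*p^3 is a perfect cube, so E-series; the 4-jet and mu = 7 give E_7.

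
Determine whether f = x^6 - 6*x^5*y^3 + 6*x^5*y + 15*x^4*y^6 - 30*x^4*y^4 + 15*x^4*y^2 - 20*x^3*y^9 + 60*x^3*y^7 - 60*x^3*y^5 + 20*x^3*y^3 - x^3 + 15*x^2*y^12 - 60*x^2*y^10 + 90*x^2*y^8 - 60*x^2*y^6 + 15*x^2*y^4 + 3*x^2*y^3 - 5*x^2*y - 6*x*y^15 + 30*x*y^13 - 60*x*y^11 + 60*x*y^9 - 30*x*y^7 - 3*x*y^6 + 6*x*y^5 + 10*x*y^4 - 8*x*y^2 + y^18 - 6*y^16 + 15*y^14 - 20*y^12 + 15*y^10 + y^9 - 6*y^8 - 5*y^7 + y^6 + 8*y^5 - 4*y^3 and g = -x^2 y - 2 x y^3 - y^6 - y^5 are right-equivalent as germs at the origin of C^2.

The Hessian of f at 0 is [[0, 0], [0, 0]] with rank 0, so corank 2. A Groebner basis of the Jacobian ideal J(f) in C{x,y} is {x^2 + 3*x*y + y^4 + 2*y^2, x^3 + 2*x^2 + 8*x*y + 8*y^3 + 8*y^2, x^2*y - 2*x^2/3 - 8*x*y/3 - 4*y^3 - 8*y^2/3, x^2/6 + x*y^2 + 2*x*y/3 + 2*y^3 + 2*y^2/3}; counting standard monomials gives mu = 7. Corank 2; j^3 = -(x + y)*(x + 2*y)^2 has shape L^2 M (L != M), so D-series; mu = 7 gives D_7. The Hessian of g at 0 is [[0, 0], [0, 0]] with rank 0, so corank 2. A Groebner basis of the Jacobian ideal J(g) in C{x,y} is {x^3, x^2*y + x^2/6 + x*y^2/6, x*y + y^3}; counting standard monomials gives mu = 7. Corank 2; j^3 = -x^2*y has shape L^2 M (L != M), so D-series; mu = 7 gives D_7. Both have type D_7, hence right-equivalent.

Yes.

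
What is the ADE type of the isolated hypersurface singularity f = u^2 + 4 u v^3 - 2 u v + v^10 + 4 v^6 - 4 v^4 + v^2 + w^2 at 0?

A_9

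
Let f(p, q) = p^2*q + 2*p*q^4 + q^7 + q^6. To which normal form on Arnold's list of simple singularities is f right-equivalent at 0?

D_{7}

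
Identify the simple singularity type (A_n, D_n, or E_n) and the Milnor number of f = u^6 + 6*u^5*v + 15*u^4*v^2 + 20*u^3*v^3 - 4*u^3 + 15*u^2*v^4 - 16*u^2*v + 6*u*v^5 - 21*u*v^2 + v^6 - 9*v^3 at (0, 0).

The Hessian of f at 0 has rank 0. Corank 2; j^3 = -(u + v)*(2*u + 3*v)^2 has shape L^2 M (L != M), so D-series; mu = 7 gives D_7.

Type D_7, Milnor number mu = 7.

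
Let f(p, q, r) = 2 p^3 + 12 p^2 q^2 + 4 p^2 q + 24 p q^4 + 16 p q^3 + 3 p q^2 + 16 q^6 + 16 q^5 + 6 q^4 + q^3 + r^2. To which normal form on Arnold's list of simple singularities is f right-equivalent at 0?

D_4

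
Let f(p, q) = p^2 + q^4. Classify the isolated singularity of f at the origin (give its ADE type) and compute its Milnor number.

The Hessian of f at 0 is [[2, 0], [0, 0]] with rank 1, so corank 1. A Groebner basis of the Jacobian ideal J(f) in C{p,q} is {q^3, p}; counting standard monomials gives mu = 3. Corank 1: A-series; mu = 3 gives A_3.

Type A3, Milnor number mu = 3.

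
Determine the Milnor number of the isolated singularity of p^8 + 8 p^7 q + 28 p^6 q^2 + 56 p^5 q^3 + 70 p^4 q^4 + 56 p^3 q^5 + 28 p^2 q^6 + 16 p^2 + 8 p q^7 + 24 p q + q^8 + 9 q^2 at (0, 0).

7

The Hessian of f at 0 has rank 1. Corank 1: A-series; mu = 7 gives A_7.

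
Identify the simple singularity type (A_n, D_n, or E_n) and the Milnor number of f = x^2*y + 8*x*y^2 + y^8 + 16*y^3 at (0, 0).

Type D9, Milnor number mu = 9.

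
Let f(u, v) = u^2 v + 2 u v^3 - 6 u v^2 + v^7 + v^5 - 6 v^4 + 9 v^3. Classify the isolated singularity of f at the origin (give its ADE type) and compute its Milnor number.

Type D_{8}, Milnor number mu = 8.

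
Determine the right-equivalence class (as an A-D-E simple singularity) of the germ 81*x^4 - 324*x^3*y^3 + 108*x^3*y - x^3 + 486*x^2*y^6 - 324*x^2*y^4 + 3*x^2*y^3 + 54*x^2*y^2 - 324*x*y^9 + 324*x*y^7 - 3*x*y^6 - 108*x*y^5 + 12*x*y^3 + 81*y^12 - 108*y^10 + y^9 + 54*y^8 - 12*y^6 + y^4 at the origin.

The Hessian of f at 0 has rank 0. Corank 2; j^3 = -x^3 is a perfect cube, so E-series; the 4-jet and mu = 6 give E_6.

E6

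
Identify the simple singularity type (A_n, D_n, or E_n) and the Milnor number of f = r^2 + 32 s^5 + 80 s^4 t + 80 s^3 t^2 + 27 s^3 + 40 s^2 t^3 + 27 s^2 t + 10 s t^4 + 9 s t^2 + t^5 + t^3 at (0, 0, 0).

Type E_8, Milnor number mu = 8.

The Hessian of f at 0 has rank 1. Corank 2; j^3 = (3*s + t)^3 is a perfect cube, so E-series; the 5-jet and mu = 8 give E_8.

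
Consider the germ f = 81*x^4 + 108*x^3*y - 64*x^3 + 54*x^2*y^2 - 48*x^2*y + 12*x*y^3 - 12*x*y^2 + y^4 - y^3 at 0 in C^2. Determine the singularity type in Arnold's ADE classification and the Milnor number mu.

The Hessian of f at 0 is [[0, 0], [0, 0]] with rank 0, so corank 2. A Groebner basis of the Jacobian ideal J(f) in C{x,y} is {y^4, x*y^2 + 5*y^3/18, x^2 + x*y/2 + y^2/16}; counting standard monomials gives mu = 6. Corank 2; j^3 = -(4*x + y)^3 is a perfect cube, so E-series; the 4-jet and mu = 6 give E_6.

Type E_6, Milnor number mu = 6.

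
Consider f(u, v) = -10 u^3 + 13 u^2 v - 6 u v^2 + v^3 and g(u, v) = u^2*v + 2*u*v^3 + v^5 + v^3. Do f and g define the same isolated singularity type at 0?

The Hessian of f at 0 has rank 0. Corank 2; j^3 = -(2*u - v)*(5*u^2 - 4*u*v + v^2) splits into three distinct lines over C (the quadratic factor has nonzero discriminant), so D_4. The Hessian of g at 0 has rank 0. Corank 2; j^3 = v*(u^2 + v^2) splits into three distinct lines over C (the quadratic factor has nonzero discriminant), so D_4. Both have type D_4, hence right-equivalent.

Yes.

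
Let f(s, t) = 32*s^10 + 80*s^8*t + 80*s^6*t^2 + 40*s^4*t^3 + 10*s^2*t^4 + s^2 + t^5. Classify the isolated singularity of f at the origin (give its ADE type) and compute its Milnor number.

Type A_4, Milnor number mu = 4.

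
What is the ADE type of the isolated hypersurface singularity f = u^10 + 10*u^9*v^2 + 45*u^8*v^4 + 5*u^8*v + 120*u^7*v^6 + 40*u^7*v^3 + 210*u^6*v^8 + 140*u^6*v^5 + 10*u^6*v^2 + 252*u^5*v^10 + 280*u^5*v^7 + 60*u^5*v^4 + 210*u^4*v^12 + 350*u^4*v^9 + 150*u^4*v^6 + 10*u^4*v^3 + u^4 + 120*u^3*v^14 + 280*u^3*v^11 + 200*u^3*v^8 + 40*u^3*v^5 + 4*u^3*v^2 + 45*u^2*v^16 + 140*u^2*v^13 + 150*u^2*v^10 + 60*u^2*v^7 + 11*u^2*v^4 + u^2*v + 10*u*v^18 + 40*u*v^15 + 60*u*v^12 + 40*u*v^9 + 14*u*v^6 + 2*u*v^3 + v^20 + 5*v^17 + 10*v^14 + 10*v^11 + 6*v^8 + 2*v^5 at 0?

D6

The Hessian of f at 0 has rank 0. Corank 2; j^3 = u^2*v has shape L^2 M (L != M), so D-series; mu = 6 gives D_6.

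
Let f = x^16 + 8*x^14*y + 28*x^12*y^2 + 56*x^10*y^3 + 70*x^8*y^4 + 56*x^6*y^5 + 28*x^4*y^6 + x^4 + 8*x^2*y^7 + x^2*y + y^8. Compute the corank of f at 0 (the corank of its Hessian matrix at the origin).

Hessian at 0 has rank 0.

2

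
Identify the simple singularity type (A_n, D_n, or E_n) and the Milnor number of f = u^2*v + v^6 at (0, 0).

The Hessian of f at 0 is [[0, 0], [0, 0]] with rank 0, so corank 2. A Groebner basis of the Jacobian ideal J(f) in C{u,v} is {u^2/6 + v^5, u^3, u*v}; counting standard monomials gives mu = 7. Corank 2; j^3 = u^2*v has shape L^2 M (L != M), so D-series; mu = 7 gives D_7.

Type D_7, Milnor number mu = 7.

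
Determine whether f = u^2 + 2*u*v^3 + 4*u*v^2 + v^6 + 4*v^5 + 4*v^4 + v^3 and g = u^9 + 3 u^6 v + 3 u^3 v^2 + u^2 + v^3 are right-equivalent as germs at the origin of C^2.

Yes.

The Hessian of f at 0 has rank 1. Corank 1: A-series; mu = 2 gives A_2. The Hessian of g at 0 has rank 1. Corank 1: A-series; mu = 2 gives A_2. Both have type A_2, hence right-equivalent.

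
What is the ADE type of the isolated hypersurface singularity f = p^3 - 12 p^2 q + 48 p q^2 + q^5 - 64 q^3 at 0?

E_8

The Hessian of f at 0 is [[0, 0], [0, 0]] with rank 0, so corank 2. A Groebner basis of the Jacobian ideal J(f) in C{p,q} is {q^4, p^2 - 8*p*q + 16*q^2}; counting standard monomials gives mu = 8. Corank 2; j^3 = (p - 4*q)^3 is a perfect cube, so E-series; the 5-jet and mu = 8 give E_8.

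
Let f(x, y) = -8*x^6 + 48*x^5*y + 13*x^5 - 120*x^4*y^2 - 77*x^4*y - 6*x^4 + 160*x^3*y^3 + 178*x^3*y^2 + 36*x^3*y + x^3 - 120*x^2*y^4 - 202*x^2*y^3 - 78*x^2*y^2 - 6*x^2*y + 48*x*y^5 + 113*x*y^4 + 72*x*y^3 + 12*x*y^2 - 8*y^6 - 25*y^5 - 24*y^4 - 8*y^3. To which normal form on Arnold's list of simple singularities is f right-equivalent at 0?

E8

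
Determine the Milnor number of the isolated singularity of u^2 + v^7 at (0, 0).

6

The Hessian of f at 0 has rank 1. Corank 1: A-series; mu = 6 gives A_6.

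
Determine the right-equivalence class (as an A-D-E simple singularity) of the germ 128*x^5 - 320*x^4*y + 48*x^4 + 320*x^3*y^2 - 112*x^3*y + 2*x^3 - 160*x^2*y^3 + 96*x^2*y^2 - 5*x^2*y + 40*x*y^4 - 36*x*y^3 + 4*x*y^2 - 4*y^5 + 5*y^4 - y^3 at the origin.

D_5

The Hessian of f at 0 has rank 0. Corank 2; j^3 = (x - y)^2*(2*x - y) has shape L^2 M (L != M), so D-series; mu = 5 gives D_5.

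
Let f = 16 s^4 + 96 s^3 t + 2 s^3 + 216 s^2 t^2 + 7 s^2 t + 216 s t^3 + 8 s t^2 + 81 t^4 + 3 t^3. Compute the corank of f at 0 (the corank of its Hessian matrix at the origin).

2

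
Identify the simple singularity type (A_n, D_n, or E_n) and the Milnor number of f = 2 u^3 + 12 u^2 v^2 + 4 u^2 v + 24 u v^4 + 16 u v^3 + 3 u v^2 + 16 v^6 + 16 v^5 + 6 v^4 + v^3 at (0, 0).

Type D_{4}, Milnor number mu = 4.

The Hessian of f at 0 is [[0, 0], [0, 0]] with rank 0, so corank 2. A Groebner basis of the Jacobian ideal J(f) in C{u,v} is {v^3, u^2 - 3*v^2/2, u*v + 3*v^2/2}; counting standard monomials gives mu = 4. Corank 2; j^3 = (u + v)*(2*u^2 + 2*u*v + v^2) splits into three distinct lines over C (the quadratic factor has nonzero discriminant), so D_4.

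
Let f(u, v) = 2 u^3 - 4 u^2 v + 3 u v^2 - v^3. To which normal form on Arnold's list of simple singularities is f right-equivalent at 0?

The Hessian of f at 0 has rank 0. Corank 2; j^3 = (u - v)*(2*u^2 - 2*u*v + v^2) splits into three distinct lines over C (the quadratic factor has nonzero discriminant), so D_4.

D4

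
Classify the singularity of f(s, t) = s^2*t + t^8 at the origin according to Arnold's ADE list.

D_{9}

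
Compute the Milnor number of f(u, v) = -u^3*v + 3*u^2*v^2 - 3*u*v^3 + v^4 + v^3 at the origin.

7

The Hessian of f at 0 is [[0, 0], [0, 0]] with rank 0, so corank 2. A Groebner basis of the Jacobian ideal J(f) in C{u,v} is {u^3 - 3*u*v^2 - 3*v^2, u^2*v - 2*u*v^2, v^3}; counting standard monomials gives mu = 7. Corank 2; j^3 = v^3 is a perfect cube, so E-series; the 4-jet and mu = 7 give E_7.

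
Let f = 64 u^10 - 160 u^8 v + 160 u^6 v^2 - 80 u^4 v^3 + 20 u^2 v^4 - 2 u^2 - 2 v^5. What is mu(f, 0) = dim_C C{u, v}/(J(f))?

4

The Hessian of f at 0 has rank 1. Corank 1: A-series; mu = 4 gives A_4.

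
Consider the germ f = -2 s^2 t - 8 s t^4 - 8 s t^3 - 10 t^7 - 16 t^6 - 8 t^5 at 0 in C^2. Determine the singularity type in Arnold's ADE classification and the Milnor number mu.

Type D_8, Milnor number mu = 8.

The Hessian of f at 0 has rank 0. Corank 2; j^3 = -2*s^2*t has shape L^2 M (L != M), so D-series; mu = 8 gives D_8.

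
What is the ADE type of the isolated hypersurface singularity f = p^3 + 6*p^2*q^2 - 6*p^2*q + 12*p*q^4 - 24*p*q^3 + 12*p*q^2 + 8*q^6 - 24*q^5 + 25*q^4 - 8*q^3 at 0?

The Hessian of f at 0 has rank 0. Corank 2; j^3 = (p - 2*q)^3 is a perfect cube, so E-series; the 4-jet and mu = 6 give E_6.

E_{6}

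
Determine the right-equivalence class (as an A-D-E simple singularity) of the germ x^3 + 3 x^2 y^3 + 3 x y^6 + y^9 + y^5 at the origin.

E8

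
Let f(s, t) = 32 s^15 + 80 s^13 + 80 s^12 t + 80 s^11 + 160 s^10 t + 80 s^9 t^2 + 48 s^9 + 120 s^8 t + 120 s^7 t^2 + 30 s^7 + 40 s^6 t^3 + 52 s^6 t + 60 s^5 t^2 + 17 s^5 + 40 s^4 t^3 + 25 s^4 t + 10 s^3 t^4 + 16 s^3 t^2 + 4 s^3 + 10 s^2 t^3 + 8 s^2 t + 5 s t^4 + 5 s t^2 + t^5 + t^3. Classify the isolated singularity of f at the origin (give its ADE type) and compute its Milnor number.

Type D_{6}, Milnor number mu = 6.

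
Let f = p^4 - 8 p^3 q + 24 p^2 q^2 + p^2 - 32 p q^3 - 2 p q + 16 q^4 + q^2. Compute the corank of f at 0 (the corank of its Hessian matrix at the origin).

1

Hessian at 0 has rank 1.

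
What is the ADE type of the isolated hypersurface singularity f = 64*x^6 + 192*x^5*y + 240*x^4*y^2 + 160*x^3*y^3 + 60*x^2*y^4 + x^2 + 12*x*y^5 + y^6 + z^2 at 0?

A_{5}

The Hessian of f at 0 has rank 2. Corank 1: A-series; mu = 5 gives A_5.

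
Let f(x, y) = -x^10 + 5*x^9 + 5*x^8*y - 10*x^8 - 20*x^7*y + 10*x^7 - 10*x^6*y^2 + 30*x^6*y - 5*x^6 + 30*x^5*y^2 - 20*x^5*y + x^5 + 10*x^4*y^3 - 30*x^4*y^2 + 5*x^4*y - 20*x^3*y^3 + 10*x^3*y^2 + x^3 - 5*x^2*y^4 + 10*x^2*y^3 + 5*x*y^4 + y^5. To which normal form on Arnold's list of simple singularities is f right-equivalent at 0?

The Hessian of f at 0 has rank 0. Corank 2; j^3 = x^3 is a perfect cube, so E-series; the 5-jet and mu = 8 give E_8.

E_8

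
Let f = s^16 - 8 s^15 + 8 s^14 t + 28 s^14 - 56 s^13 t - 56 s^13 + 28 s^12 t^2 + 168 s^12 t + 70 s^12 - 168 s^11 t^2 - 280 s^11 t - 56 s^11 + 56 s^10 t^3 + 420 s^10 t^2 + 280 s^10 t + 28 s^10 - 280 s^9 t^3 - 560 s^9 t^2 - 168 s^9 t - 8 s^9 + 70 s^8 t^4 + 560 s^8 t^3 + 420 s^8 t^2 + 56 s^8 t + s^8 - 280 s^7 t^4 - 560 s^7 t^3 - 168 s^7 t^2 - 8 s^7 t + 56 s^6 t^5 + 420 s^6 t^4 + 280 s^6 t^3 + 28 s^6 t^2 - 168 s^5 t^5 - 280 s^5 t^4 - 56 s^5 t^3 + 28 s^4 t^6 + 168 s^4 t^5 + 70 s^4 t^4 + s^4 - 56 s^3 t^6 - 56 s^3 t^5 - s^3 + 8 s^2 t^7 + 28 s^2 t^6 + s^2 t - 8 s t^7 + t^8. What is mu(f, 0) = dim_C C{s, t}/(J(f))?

9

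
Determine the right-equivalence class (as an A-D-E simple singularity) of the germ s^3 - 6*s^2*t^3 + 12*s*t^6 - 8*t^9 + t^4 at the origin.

The Hessian of f at 0 has rank 0. Corank 2; j^3 = s^3 is a perfect cube, so E-series; the 4-jet and mu = 6 give E_6.

E_6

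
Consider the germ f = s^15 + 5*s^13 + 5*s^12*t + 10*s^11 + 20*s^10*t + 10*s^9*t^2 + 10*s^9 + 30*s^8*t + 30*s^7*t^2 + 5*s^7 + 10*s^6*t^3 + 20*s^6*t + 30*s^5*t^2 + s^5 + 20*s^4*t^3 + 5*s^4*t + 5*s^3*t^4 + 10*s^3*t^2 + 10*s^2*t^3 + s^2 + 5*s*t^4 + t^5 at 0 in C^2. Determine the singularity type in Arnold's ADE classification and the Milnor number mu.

The Hessian of f at 0 has rank 1. Corank 1: A-series; mu = 4 gives A_4.

Type A_{4}, Milnor number mu = 4.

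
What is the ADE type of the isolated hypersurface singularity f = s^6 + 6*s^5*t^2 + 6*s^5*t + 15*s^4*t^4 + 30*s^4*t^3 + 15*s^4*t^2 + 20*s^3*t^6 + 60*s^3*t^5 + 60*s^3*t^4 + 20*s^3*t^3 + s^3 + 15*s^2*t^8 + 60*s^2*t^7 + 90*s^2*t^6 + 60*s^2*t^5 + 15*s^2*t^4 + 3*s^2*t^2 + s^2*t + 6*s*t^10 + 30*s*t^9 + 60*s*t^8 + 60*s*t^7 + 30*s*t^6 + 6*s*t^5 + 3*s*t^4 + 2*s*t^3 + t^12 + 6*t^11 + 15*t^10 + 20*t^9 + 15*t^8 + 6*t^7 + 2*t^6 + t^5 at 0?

D_7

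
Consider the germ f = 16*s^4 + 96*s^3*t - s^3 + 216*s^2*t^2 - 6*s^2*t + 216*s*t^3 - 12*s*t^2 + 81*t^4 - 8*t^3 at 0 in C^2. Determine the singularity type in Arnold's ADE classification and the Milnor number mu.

Type E_{6}, Milnor number mu = 6.

The Hessian of f at 0 is [[0, 0], [0, 0]] with rank 0, so corank 2. A Groebner basis of the Jacobian ideal J(f) in C{s,t} is {t^4, s*t^2 + 11*t^3/6, s^2 + 4*s*t + 4*t^2}; counting standard monomials gives mu = 6. Corank 2; j^3 = -(s + 2*t)^3 is a perfect cube, so E-series; the 4-jet and mu = 6 give E_6.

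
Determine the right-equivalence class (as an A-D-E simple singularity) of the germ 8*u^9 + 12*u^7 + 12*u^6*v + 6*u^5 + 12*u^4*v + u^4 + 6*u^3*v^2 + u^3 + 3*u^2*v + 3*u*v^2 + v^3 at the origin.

The Hessian of f at 0 has rank 0. Corank 2; j^3 = (u + v)^3 is a perfect cube, so E-series; the 4-jet and mu = 6 give E_6.

E6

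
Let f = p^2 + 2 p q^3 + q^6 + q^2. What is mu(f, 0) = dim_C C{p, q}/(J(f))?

1

The Hessian of f at 0 has rank 2. Corank 0: nondegenerate Morse point, so A_1.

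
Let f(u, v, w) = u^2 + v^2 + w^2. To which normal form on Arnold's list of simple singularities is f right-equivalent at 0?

The Hessian of f at 0 has rank 3. Corank 0: nondegenerate Morse point, so A_1.

A_{1}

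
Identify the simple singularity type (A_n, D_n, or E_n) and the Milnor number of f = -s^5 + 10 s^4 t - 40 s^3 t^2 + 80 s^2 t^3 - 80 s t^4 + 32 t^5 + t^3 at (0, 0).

Type E_{8}, Milnor number mu = 8.

The Hessian of f at 0 is [[0, 0], [0, 0]] with rank 0, so corank 2. A Groebner basis of the Jacobian ideal J(f) in C{s,t} is {s^4 - 8*s^3*t, t^2}; counting standard monomials gives mu = 8. Corank 2; j^3 = t^3 is a perfect cube, so E-series; the 5-jet and mu = 8 give E_8.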